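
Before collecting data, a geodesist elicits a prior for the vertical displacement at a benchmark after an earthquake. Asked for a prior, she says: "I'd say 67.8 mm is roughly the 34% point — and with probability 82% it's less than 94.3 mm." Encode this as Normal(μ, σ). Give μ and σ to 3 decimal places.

The p-quantile of Normal(μ,σ) is μ + z_p·σ, with z_{0.34} = -0.4125 and z_{0.82} = 0.9154.
Eliminate σ: μ = (z₂·x₁ − z₁·x₂)/(z₂ − z₁) = (0.9154·67.8 − (-0.4125)·94.3)/1.328 = 76.032.
Then σ = (x₂ − x₁)/(z₂ − z₁) = (94.3 − 67.8)/1.328 = 19.957.

μ = 76.032, σ = 19.957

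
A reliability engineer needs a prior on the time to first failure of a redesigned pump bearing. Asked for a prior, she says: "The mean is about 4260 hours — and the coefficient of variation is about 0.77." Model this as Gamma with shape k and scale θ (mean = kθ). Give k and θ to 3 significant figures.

k ≈ 1.69, θ ≈ 2530

For Gamma(k, scale θ): mean = kθ, variance = kθ², so CV = 1/√k.
CV = 0.77, hence k = 1/CV² = 1.69.
Then θ = mean/k = 4260/1.69 = 2530.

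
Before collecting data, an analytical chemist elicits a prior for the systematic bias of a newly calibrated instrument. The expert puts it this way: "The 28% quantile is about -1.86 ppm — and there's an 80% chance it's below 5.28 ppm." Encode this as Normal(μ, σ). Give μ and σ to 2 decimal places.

For Normal(μ,σ), the p-quantile is μ + z_p·σ. Here z_{0.28} = -0.5828, z_{0.8} = 0.8416.
So -1.86 = μ − 0.5828σ and 5.28 = μ + 0.8416σ.
Subtracting: σ = (5.28 − -1.86)/(0.8416 − (-0.5828)) = 5.01.
Then μ = -1.86 − (-0.5828)·5.01 = 1.06.

μ = 1.06, σ = 5.01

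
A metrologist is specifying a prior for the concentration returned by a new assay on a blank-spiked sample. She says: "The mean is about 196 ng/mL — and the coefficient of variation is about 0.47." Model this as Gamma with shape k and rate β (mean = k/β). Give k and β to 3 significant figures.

For Gamma(k, rate β): mean = k/β, variance = k/β², so CV = 1/√k.
CV = 0.47, hence k = 1/CV² = 4.53.
Then β = k/mean = 4.53/196 = 0.0231.

k ≈ 4.53, β ≈ 0.0231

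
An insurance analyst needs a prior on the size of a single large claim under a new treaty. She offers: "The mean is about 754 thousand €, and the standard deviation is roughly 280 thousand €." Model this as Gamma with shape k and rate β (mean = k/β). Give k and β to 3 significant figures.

For Gamma(k, rate β): mean = k/β, variance = k/β², so CV = 1/√k.
CV = SD/mean = 280/754 = 0.3714, hence k = 1/CV² = 7.25.
Then β = k/mean = 7.25/754 = 0.00962.

k ≈ 7.25, β ≈ 0.00962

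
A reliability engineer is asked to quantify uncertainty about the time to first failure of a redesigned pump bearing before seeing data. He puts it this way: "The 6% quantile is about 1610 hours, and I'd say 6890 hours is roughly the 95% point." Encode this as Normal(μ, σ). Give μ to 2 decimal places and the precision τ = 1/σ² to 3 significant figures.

μ = 4175.68, τ = 3.67e-07

For Normal(μ,σ), the p-quantile is μ + z_p·σ. Here z_{0.06} = -1.555, z_{0.95} = 1.645.
So 1610 = μ − 1.555σ and 6890 = μ + 1.645σ.
Subtracting: σ = (6890 − 1610)/(1.645 − (-1.555)) = 1650.19.
Then μ = 1610 − (-1.555)·1650.19 = 4175.68.
Precision τ = 1/σ² = 1/1650² = 3.67e-07.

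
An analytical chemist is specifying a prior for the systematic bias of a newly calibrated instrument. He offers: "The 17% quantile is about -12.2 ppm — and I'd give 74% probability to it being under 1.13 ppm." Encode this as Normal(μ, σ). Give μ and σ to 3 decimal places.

μ = -4.238, σ = 8.344

For Normal(μ,σ), the p-quantile is μ + z_p·σ. Here z_{0.17} = -0.9542, z_{0.74} = 0.6433.
So -12.2 = μ − 0.9542σ and 1.13 = μ + 0.6433σ.
Subtracting: σ = (1.13 − -12.2)/(0.6433 − (-0.9542)) = 8.344.
Then μ = -12.2 − (-0.9542)·8.344 = -4.238.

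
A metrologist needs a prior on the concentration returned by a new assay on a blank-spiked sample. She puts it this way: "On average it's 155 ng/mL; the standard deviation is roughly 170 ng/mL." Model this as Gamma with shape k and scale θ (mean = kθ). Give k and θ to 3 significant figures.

k ≈ 0.831, θ ≈ 186

For Gamma(k, scale θ): mean = kθ, variance = kθ², so CV = 1/√k.
CV = SD/mean = 170/155 = 1.097, hence k = 1/CV² = 0.831.
Then θ = mean/k = 155/0.831 = 186.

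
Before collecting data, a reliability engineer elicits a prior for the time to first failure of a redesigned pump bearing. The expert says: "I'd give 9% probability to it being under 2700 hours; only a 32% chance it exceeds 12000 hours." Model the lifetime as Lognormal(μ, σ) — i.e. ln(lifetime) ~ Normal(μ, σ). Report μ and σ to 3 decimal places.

If T ~ Lognormal(μ,σ) then ln T ~ Normal(μ,σ), so the p-quantile of ln T is μ + z_p·σ.
ln(2700) = 7.901 and ln(12000) = 9.393; z_{0.09} = -1.341, z_{0.68} = 0.4677.
σ = (9.393 − 7.901)/(0.4677 − (-1.341)) = 0.825.
μ = 7.901 − (-1.341)·0.825 = 9.007.

μ ≈ 9.007, σ ≈ 0.825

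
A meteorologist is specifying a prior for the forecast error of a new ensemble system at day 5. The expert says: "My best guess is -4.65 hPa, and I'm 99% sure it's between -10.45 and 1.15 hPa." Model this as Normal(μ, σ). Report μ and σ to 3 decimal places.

μ = -4.650, σ = 2.252

A symmetric 99% interval runs μ ± z·σ with z = 2.576.
Half-width = 5.8, so σ = 5.8/2.576 = 2.252.
μ is the stated best guess, -4.650.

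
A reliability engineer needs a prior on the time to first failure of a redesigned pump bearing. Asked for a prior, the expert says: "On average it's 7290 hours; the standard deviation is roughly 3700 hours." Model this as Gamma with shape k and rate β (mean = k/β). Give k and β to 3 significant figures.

k ≈ 3.88, β ≈ 0.000533

For Gamma(k, rate β): mean = k/β, variance = k/β², so CV = 1/√k.
CV = SD/mean = 3700/7290 = 0.5075, hence k = 1/CV² = 3.88.
Then β = k/mean = 3.88/7290 = 0.000533.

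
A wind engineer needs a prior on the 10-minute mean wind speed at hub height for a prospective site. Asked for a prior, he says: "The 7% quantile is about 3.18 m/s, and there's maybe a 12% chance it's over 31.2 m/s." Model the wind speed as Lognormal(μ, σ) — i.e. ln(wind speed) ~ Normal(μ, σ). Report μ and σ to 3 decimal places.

μ ≈ 2.428, σ ≈ 0.861

If T ~ Lognormal(μ,σ) then ln T ~ Normal(μ,σ), so the p-quantile of ln T is μ + z_p·σ.
ln(3.18) = 1.157 and ln(31.2) = 3.44; z_{0.07} = -1.476, z_{0.88} = 1.175.
σ = (3.44 − 1.157)/(1.175 − (-1.476)) = 0.861.
μ = 1.157 − (-1.476)·0.861 = 2.428.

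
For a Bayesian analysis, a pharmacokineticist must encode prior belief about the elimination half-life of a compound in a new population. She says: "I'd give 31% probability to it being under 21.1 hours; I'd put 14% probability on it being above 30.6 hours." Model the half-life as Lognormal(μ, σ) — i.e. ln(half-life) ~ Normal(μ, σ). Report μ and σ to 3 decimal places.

μ ≈ 3.166, σ ≈ 0.236

If T ~ Lognormal(μ,σ) then ln T ~ Normal(μ,σ), so the p-quantile of ln T is μ + z_p·σ.
ln(21.1) = 3.049 and ln(30.6) = 3.421; z_{0.31} = -0.4959, z_{0.86} = 1.08.
σ = (3.421 − 3.049)/(1.08 − (-0.4959)) = 0.236.
μ = 3.049 − (-0.4959)·0.236 = 3.166.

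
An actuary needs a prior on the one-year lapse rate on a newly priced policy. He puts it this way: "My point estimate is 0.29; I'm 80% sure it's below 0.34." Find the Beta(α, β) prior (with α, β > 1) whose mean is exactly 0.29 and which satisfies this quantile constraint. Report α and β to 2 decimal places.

α ≈ 16.40, β ≈ 40.16

With mean 0.29 fixed, write α = 0.29s, β = 0.71s where s = α+β.
Need P(θ < 0.34) = 0.8 under Beta(0.29s, 0.71s). Normal approximation: (q−m)/√(m(1−m)/s) ≈ z_{0.8} = 0.842, so s ≈ 0.29·0.71·(0.842)²/(0.34−0.29)² = 58.3.
At s = 58.3: P(θ<0.34) ≈ 0.803. Adjusting to match 0.8 gives s ≈ 56.57.
So α = 0.29·56.57 ≈ 16.40, β = 0.71·56.57 ≈ 40.16.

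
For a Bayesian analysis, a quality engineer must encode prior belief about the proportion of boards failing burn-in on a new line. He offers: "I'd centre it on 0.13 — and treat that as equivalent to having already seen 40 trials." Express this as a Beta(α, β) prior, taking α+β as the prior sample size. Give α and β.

Under the effective-sample-size interpretation, Beta(α, β) has prior mean α/(α+β) and prior sample size α+β.
So α+β = 40 and α/(α+β) = 0.13, giving α = 0.13·40 = 5.2 and β = 40 − 5.2 = 34.8.

α = 5.2, β = 34.8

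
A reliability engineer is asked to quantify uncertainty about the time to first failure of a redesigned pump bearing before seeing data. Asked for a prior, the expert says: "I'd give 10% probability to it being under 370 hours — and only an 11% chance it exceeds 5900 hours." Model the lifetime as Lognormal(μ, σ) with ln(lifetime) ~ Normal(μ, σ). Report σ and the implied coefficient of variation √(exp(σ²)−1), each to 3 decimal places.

If T ~ Lognormal(μ,σ) then ln T ~ Normal(μ,σ), so the p-quantile of ln T is μ + z_p·σ.
ln(370) = 5.914 and ln(5900) = 8.683; z_{0.1} = -1.282, z_{0.89} = 1.227.
σ = (8.683 − 5.914)/(1.227 − (-1.282)) = 1.104.
μ = 5.914 − (-1.282)·1.104 = 7.328.
CV = √(exp(σ²)−1) = √(exp(1.2191)−1) = 1.544.

σ ≈ 1.104, CV ≈ 1.544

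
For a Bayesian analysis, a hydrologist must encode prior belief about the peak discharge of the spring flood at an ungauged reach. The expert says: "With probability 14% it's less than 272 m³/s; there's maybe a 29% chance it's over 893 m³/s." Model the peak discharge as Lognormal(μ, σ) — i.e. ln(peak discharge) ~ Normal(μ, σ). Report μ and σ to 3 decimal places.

μ ≈ 6.392, σ ≈ 0.728

If T ~ Lognormal(μ,σ) then ln T ~ Normal(μ,σ), so the p-quantile of ln T is μ + z_p·σ.
ln(272) = 5.606 and ln(893) = 6.795; z_{0.14} = -1.08, z_{0.71} = 0.5534.
σ = (6.795 − 5.606)/(0.5534 − (-1.08)) = 0.728.
μ = 5.606 − (-1.08)·0.728 = 6.392.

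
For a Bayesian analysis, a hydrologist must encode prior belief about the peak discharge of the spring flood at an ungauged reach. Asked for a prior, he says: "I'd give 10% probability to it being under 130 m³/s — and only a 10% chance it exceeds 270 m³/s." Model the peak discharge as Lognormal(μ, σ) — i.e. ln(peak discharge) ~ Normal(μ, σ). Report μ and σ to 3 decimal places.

If T ~ Lognormal(μ,σ) then ln T ~ Normal(μ,σ), so the p-quantile of ln T is μ + z_p·σ.
ln(130) = 4.868 and ln(270) = 5.598; z_{0.1} = -1.282, z_{0.9} = 1.282.
σ = (5.598 − 4.868)/(1.282 − (-1.282)) = 0.285.
μ = 4.868 − (-1.282)·0.285 = 5.233.

μ ≈ 5.233, σ ≈ 0.285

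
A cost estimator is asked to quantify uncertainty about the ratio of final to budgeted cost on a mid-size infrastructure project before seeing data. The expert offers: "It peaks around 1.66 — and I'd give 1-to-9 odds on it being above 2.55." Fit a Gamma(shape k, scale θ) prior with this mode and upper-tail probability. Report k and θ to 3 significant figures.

k ≈ 11.1, θ ≈ 0.164

Gamma(k,θ) with k>1 has mode (k−1)θ, so θ = 1.66/(k−1).
Need P(X < 2.55) = 0.9 with θ tied to k this way. Start at k = 2, θ = 1.66: P(X<2.55) ≈ 0.454.
Too low — raise k to concentrate. Iterating converges to k ≈ 11.1.
Then θ = 1.66/(11.1−1) ≈ 0.164.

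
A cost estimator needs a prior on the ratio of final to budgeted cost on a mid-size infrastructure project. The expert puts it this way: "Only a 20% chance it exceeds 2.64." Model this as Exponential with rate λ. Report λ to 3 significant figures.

P(T > 2.64) = e^(−λ·2.64) = 0.2, so λ = −ln(0.2)/2.64 = 0.61.

λ ≈ 0.61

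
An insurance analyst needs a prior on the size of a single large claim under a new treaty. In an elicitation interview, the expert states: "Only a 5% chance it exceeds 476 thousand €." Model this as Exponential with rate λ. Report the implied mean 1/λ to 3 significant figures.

P(T > 476.0) = e^(−λ·476.0) = 0.05, so λ = −ln(0.05)/476.0 = 0.00629.
Mean = 1/λ = 159 thousand €.

mean ≈ 159 thousand €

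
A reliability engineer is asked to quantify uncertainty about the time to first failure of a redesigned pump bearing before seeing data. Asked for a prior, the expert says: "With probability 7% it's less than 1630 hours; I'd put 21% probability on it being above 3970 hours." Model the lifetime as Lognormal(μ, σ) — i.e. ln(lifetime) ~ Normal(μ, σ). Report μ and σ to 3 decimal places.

If T ~ Lognormal(μ,σ) then ln T ~ Normal(μ,σ), so the p-quantile of ln T is μ + z_p·σ.
ln(1630) = 7.396 and ln(3970) = 8.287; z_{0.07} = -1.476, z_{0.79} = 0.8064.
σ = (8.287 − 7.396)/(0.8064 − (-1.476)) = 0.390.
μ = 7.396 − (-1.476)·0.390 = 7.972.

μ ≈ 7.972, σ ≈ 0.390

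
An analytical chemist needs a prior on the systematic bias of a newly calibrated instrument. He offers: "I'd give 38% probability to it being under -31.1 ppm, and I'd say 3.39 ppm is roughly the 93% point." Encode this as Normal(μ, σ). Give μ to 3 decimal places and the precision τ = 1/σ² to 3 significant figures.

For Normal(μ,σ), the p-quantile is μ + z_p·σ. Here z_{0.38} = -0.3055, z_{0.93} = 1.476.
So -31.1 = μ − 0.3055σ and 3.39 = μ + 1.476σ.
Subtracting: σ = (3.39 − -31.1)/(1.476 − (-0.3055)) = 19.363.
Then μ = -31.1 − (-0.3055)·19.363 = -25.185.
Precision τ = 1/σ² = 1/19.36² = 0.00267.

μ = -25.185, τ = 0.00267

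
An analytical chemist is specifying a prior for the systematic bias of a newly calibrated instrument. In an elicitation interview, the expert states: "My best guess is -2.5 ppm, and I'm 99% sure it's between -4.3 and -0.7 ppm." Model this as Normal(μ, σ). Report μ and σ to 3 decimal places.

μ = -2.500, σ = 0.699

A symmetric 99% interval runs μ ± z·σ with z = 2.576.
Half-width = 1.8, so σ = 1.8/2.576 = 0.699.
μ is the stated best guess, -2.500.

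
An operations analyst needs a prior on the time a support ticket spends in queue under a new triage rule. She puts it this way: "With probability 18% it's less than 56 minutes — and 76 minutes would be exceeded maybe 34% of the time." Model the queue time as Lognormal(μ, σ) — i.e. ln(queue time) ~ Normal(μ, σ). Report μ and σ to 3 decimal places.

If T ~ Lognormal(μ,σ) then ln T ~ Normal(μ,σ), so the p-quantile of ln T is μ + z_p·σ.
ln(56) = 4.025 and ln(76) = 4.331; z_{0.18} = -0.9154, z_{0.66} = 0.4125.
σ = (4.331 − 4.025)/(0.4125 − (-0.9154)) = 0.230.
μ = 4.025 − (-0.9154)·0.230 = 4.236.

μ ≈ 4.236, σ ≈ 0.230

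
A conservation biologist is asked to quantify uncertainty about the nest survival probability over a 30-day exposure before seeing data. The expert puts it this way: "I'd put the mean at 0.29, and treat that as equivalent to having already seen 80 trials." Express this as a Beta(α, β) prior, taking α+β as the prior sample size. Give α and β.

α = 23.2, β = 56.8

Under the effective-sample-size interpretation, Beta(α, β) has prior mean α/(α+β) and prior sample size α+β.
So α+β = 80 and α/(α+β) = 0.29, giving α = 0.29·80 = 23.2 and β = 80 − 23.2 = 56.8.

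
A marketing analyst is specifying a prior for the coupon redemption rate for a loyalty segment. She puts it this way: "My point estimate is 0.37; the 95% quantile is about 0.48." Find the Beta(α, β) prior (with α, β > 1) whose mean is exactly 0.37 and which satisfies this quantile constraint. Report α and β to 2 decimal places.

α ≈ 19.95, β ≈ 33.96

With mean 0.37 fixed, write α = 0.37s, β = 0.63s where s = α+β.
Need P(θ < 0.48) = 0.95 under Beta(0.37s, 0.63s). Normal approximation: (q−m)/√(m(1−m)/s) ≈ z_{0.95} = 1.64, so s ≈ 0.37·0.63·(1.64)²/(0.48−0.37)² = 52.1.
At s = 52.1: P(θ<0.48) ≈ 0.947. Adjusting to match 0.95 gives s ≈ 53.91.
So α = 0.37·53.91 ≈ 19.95, β = 0.63·53.91 ≈ 33.96.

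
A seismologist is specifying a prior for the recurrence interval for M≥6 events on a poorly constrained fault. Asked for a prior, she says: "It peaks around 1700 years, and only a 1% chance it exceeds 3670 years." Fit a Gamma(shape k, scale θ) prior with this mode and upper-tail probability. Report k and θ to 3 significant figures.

Gamma(k,θ) with k>1 has mode (k−1)θ, so θ = 1700/(k−1).
Need P(X < 3670) = 0.99 with θ tied to k this way. Start at k = 2, θ = 1700: P(X<3670) ≈ 0.635.
Too low — raise k to concentrate. Iterating converges to k ≈ 9.17.
Then θ = 1700/(9.17−1) ≈ 208.

k ≈ 9.17, θ ≈ 208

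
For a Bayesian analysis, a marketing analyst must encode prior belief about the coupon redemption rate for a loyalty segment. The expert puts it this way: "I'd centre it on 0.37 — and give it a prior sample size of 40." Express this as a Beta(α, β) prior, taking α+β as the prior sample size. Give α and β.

Under the effective-sample-size interpretation, Beta(α, β) has prior mean α/(α+β) and prior sample size α+β.
So α+β = 40 and α/(α+β) = 0.37, giving α = 0.37·40 = 14.8 and β = 40 − 14.8 = 25.2.

α = 14.8, β = 25.2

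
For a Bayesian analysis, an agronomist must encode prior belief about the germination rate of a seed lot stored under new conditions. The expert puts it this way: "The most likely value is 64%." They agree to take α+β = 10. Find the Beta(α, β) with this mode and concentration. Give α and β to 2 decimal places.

α = 6.12, β = 3.88

For α,β > 1 the Beta mode is (α−1)/(α+β−2). With α+β = 10, the mode is (α−1)/8.
Set (α−1)/8 = 0.64 → α = 1 + 0.64·8 = 6.12.
β = 10 − α = 3.88.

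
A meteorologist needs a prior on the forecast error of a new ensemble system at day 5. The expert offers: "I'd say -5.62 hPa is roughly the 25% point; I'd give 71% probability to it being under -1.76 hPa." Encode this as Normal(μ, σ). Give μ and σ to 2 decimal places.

For Normal(μ,σ), the p-quantile is μ + z_p·σ. Here z_{0.25} = -0.6745, z_{0.71} = 0.5534.
So -5.62 = μ − 0.6745σ and -1.76 = μ + 0.5534σ.
Subtracting: σ = (-1.76 − -5.62)/(0.5534 − (-0.6745)) = 3.14.
Then μ = -5.62 − (-0.6745)·3.14 = -3.50.

μ = -3.50, σ = 3.14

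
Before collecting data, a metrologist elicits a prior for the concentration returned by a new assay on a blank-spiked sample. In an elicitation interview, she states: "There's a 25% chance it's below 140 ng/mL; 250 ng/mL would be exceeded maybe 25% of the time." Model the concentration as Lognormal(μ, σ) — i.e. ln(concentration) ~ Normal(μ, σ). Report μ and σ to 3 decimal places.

If T ~ Lognormal(μ,σ) then ln T ~ Normal(μ,σ), so the p-quantile of ln T is μ + z_p·σ.
ln(140) = 4.942 and ln(250) = 5.521; z_{0.25} = -0.6745, z_{0.75} = 0.6745.
σ = (5.521 − 4.942)/(0.6745 − (-0.6745)) = 0.430.
μ = 4.942 − (-0.6745)·0.430 = 5.232.

μ ≈ 5.232, σ ≈ 0.430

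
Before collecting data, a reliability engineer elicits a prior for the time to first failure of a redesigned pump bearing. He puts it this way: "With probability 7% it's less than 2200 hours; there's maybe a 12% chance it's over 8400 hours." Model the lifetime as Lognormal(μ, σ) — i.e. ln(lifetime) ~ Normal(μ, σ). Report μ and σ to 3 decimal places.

If T ~ Lognormal(μ,σ) then ln T ~ Normal(μ,σ), so the p-quantile of ln T is μ + z_p·σ.
ln(2200) = 7.696 and ln(8400) = 9.036; z_{0.07} = -1.476, z_{0.88} = 1.175.
σ = (9.036 − 7.696)/(1.175 − (-1.476)) = 0.505.
μ = 7.696 − (-1.476)·0.505 = 8.442.

μ ≈ 8.442, σ ≈ 0.505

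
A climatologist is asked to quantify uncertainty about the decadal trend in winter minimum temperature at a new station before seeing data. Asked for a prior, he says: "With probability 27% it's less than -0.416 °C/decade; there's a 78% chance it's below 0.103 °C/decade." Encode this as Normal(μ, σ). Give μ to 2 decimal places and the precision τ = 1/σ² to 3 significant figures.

For Normal(μ,σ), the p-quantile is μ + z_p·σ. Here z_{0.27} = -0.6128, z_{0.78} = 0.7722.
So -0.416 = μ − 0.6128σ and 0.103 = μ + 0.7722σ.
Subtracting: σ = (0.103 − -0.416)/(0.7722 − (-0.6128)) = 0.37.
Then μ = -0.416 − (-0.6128)·0.37 = -0.19.
Precision τ = 1/σ² = 1/0.3747² = 7.12.

μ = -0.19, τ = 7.12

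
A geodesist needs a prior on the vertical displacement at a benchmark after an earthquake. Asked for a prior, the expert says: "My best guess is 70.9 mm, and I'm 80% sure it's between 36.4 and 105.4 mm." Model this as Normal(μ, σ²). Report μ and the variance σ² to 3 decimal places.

μ = 70.900, σ² = 724.713

A symmetric 80% interval runs μ ± z·σ with z = 1.282.
Half-width = 34.5, so σ = 34.5/1.282 = 26.9205 and σ² = 724.713.
μ is the stated best guess, 70.900.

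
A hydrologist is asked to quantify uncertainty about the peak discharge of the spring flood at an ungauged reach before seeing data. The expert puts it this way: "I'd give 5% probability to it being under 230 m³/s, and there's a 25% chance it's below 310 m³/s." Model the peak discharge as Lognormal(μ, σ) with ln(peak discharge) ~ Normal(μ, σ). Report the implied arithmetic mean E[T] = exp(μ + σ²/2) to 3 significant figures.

E[T] ≈ 400 m³/s

If T ~ Lognormal(μ,σ) then ln T ~ Normal(μ,σ), so the p-quantile of ln T is μ + z_p·σ.
ln(230) = 5.438 and ln(310) = 5.737; z_{0.05} = -1.645, z_{0.25} = -0.6745.
σ = (5.737 − 5.438)/(-0.6745 − (-1.645)) = 0.308.
μ = 5.438 − (-1.645)·0.308 = 5.944.
E[T] = exp(μ + σ²/2) = exp(5.944 + 0.0473) = 400 m³/s.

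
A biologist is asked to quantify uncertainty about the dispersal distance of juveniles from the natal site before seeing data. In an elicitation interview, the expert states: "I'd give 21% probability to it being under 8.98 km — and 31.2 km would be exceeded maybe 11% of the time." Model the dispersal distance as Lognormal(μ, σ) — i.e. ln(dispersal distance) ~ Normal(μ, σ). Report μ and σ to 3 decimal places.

If T ~ Lognormal(μ,σ) then ln T ~ Normal(μ,σ), so the p-quantile of ln T is μ + z_p·σ.
ln(8.98) = 2.195 and ln(31.2) = 3.44; z_{0.21} = -0.8064, z_{0.89} = 1.227.
σ = (3.44 − 2.195)/(1.227 − (-0.8064)) = 0.613.
μ = 2.195 − (-0.8064)·0.613 = 2.689.

μ ≈ 2.689, σ ≈ 0.613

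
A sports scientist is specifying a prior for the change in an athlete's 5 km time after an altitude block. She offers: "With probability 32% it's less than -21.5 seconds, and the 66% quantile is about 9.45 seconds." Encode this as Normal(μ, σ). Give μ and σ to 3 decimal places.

The p-quantile of Normal(μ,σ) is μ + z_p·σ, with z_{0.32} = -0.4677 and z_{0.66} = 0.4125.
Eliminate σ: μ = (z₂·x₁ − z₁·x₂)/(z₂ − z₁) = (0.4125·-21.5 − (-0.4677)·9.45)/0.8802 = -5.054.
Then σ = (x₂ − x₁)/(z₂ − z₁) = (9.45 − -21.5)/0.8802 = 35.164.

μ = -5.054, σ = 35.164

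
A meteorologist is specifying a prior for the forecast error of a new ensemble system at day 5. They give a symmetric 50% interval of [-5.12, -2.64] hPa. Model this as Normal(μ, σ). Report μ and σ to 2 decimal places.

μ = -3.88, σ = 1.84

A symmetric 50% interval runs μ ± z·σ with z = 0.6745.
Half-width = 1.24, so σ = 1.24/0.6745 = 1.84.
μ is the interval midpoint, -3.88.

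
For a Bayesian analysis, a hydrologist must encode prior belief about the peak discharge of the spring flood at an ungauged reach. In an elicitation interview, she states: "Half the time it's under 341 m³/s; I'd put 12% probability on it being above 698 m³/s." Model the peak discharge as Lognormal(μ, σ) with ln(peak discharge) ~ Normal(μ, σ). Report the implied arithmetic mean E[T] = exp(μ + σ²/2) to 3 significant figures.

If T ~ Lognormal(μ,σ) then ln T ~ Normal(μ,σ), so the p-quantile of ln T is μ + z_p·σ.
ln(341) = 5.832 and ln(698) = 6.548; z_{0.5} = 0, z_{0.88} = 1.175.
σ = (6.548 − 5.832)/(1.175 − (0)) = 0.610.
μ = 5.832 − (0)·0.610 = 5.832.
E[T] = exp(μ + σ²/2) = exp(5.832 + 0.1858) = 411 m³/s.

E[T] ≈ 411 m³/s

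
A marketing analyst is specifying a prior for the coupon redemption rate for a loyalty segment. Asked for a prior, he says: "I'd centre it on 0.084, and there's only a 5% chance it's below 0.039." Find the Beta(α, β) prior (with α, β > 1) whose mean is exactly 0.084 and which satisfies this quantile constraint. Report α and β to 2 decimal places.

With mean 0.084 fixed, write α = 0.084s, β = 0.916s where s = α+β.
Need P(θ < 0.039) = 0.05 under Beta(0.084s, 0.916s). Normal approximation: (q−m)/√(m(1−m)/s) ≈ z_{0.05} = -1.64, so s ≈ 0.084·0.916·(-1.64)²/(0.039−0.084)² = 102.8.
At s = 102.8: P(θ<0.039) ≈ 0.026. Adjusting to match 0.05 gives s ≈ 76.39.
So α = 0.084·76.39 ≈ 6.42, β = 0.916·76.39 ≈ 69.97.

α ≈ 6.42, β ≈ 69.97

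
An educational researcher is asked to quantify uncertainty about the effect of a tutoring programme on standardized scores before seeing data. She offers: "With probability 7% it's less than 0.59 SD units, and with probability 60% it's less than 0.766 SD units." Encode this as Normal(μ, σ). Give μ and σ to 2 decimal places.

μ = 0.74, σ = 0.10

For Normal(μ,σ), the p-quantile is μ + z_p·σ. Here z_{0.07} = -1.476, z_{0.6} = 0.2533.
So 0.59 = μ − 1.476σ and 0.766 = μ + 0.2533σ.
Subtracting: σ = (0.766 − 0.59)/(0.2533 − (-1.476)) = 0.10.
Then μ = 0.59 − (-1.476)·0.10 = 0.74.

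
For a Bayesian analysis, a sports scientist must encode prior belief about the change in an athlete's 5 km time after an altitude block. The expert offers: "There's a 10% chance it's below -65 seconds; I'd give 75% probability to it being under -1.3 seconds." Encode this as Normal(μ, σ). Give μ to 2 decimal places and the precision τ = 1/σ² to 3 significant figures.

The p-quantile of Normal(μ,σ) is μ + z_p·σ, with z_{0.1} = -1.282 and z_{0.75} = 0.6745.
Eliminate σ: μ = (z₂·x₁ − z₁·x₂)/(z₂ − z₁) = (0.6745·-65 − (-1.282)·-1.3)/1.956 = -23.27.
Then σ = (x₂ − x₁)/(z₂ − z₁) = (-1.3 − -65)/1.956 = 32.57.
Precision τ = 1/σ² = 1/32.57² = 0.000943.

μ = -23.27, τ = 0.000943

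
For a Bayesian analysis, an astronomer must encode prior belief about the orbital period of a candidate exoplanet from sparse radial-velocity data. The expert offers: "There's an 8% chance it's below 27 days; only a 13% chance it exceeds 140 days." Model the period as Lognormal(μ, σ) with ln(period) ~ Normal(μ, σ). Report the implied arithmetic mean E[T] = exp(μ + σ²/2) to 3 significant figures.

E[T] ≈ 83.2 days

If T ~ Lognormal(μ,σ) then ln T ~ Normal(μ,σ), so the p-quantile of ln T is μ + z_p·σ.
ln(27) = 3.296 and ln(140) = 4.942; z_{0.08} = -1.405, z_{0.87} = 1.126.
σ = (4.942 − 3.296)/(1.126 − (-1.405)) = 0.650.
μ = 3.296 − (-1.405)·0.650 = 4.209.
E[T] = exp(μ + σ²/2) = exp(4.209 + 0.2113) = 83.2 days.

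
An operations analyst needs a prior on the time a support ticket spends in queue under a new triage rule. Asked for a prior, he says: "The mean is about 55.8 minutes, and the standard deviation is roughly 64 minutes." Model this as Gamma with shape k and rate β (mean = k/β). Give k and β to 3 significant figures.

k ≈ 0.76, β ≈ 0.0136

For Gamma(k, rate β): mean = k/β, variance = k/β², so CV = 1/√k.
CV = SD/mean = 64/55.8 = 1.147, hence k = 1/CV² = 0.76.
Then β = k/mean = 0.76/55.8 = 0.0136.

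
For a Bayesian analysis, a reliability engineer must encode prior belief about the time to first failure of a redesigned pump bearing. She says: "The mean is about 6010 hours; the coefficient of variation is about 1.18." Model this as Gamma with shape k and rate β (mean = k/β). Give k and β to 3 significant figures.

For Gamma(k, rate β): mean = k/β, variance = k/β², so CV = 1/√k.
CV = 1.18, hence k = 1/CV² = 0.718.
Then β = k/mean = 0.718/6010 = 0.000119.

k ≈ 0.718, β ≈ 0.000119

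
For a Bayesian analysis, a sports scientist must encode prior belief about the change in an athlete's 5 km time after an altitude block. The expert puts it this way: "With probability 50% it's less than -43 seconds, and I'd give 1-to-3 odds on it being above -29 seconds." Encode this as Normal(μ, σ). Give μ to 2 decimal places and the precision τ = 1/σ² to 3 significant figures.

μ = -43.00, τ = 0.00232

For Normal(μ,σ), the p-quantile is μ + z_p·σ. Here z_{0.5} = 0, z_{0.75} = 0.6745.
So -43 = μ + 0σ and -29 = μ + 0.6745σ.
Subtracting: σ = (-29 − -43)/(0.6745 − (0)) = 20.76.
Then μ = -43 − (0)·20.76 = -43.00.
Precision τ = 1/σ² = 1/20.76² = 0.00232.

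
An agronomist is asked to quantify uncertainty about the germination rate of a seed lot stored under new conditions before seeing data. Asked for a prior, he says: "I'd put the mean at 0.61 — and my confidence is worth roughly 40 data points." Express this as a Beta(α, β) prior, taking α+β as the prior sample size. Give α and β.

Under the effective-sample-size interpretation, Beta(α, β) has prior mean α/(α+β) and prior sample size α+β.
So α+β = 40 and α/(α+β) = 0.61, giving α = 0.61·40 = 24.4 and β = 40 − 24.4 = 15.6.

α = 24.4, β = 15.6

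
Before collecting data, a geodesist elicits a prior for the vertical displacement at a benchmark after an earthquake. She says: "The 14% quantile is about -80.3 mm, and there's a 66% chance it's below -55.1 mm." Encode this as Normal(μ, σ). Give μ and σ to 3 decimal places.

μ = -62.063, σ = 16.881

For Normal(μ,σ), the p-quantile is μ + z_p·σ. Here z_{0.14} = -1.08, z_{0.66} = 0.4125.
So -80.3 = μ − 1.08σ and -55.1 = μ + 0.4125σ.
Subtracting: σ = (-55.1 − -80.3)/(0.4125 − (-1.08)) = 16.881.
Then μ = -80.3 − (-1.08)·16.881 = -62.063.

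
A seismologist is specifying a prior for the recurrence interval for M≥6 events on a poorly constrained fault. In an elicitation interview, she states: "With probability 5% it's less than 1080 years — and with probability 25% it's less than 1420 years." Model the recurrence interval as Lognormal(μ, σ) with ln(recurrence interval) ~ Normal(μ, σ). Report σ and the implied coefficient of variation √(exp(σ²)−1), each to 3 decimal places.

If T ~ Lognormal(μ,σ) then ln T ~ Normal(μ,σ), so the p-quantile of ln T is μ + z_p·σ.
ln(1080) = 6.985 and ln(1420) = 7.258; z_{0.05} = -1.645, z_{0.25} = -0.6745.
σ = (7.258 − 6.985)/(-0.6745 − (-1.645)) = 0.282.
μ = 6.985 − (-1.645)·0.282 = 7.449.
CV = √(exp(σ²)−1) = √(exp(0.0796)−1) = 0.288.

σ ≈ 0.282, CV ≈ 0.288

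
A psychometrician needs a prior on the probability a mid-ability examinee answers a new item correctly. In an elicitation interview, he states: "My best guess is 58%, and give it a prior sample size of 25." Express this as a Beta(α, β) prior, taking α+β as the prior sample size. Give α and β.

α = 14.5, β = 10.5

Under the effective-sample-size interpretation, Beta(α, β) has prior mean α/(α+β) and prior sample size α+β.
So α+β = 25 and α/(α+β) = 0.58, giving α = 0.58·25 = 14.5 and β = 25 − 14.5 = 10.5.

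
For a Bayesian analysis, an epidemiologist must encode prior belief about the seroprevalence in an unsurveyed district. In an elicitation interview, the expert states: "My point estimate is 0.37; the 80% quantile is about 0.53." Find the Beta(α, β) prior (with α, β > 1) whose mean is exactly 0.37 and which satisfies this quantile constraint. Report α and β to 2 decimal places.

α ≈ 2.30, β ≈ 3.91

With mean 0.37 fixed, write α = 0.37s, β = 0.63s where s = α+β.
Need P(θ < 0.53) = 0.8 under Beta(0.37s, 0.63s). Normal approximation: (q−m)/√(m(1−m)/s) ≈ z_{0.8} = 0.842, so s ≈ 0.37·0.63·(0.842)²/(0.53−0.37)² = 6.4.
At s = 6.4: P(θ<0.53) ≈ 0.804. Adjusting to match 0.8 gives s ≈ 6.21.
So α = 0.37·6.21 ≈ 2.30, β = 0.63·6.21 ≈ 3.91.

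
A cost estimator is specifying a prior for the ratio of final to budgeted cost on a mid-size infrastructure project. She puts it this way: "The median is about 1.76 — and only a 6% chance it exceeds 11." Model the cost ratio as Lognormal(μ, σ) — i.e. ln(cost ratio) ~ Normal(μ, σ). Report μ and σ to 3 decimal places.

μ ≈ 0.565, σ ≈ 1.179

If T ~ Lognormal(μ,σ) then ln T ~ Normal(μ,σ), so the p-quantile of ln T is μ + z_p·σ.
ln(1.76) = 0.5653 and ln(11) = 2.398; z_{0.5} = 0, z_{0.94} = 1.555.
σ = (2.398 − 0.5653)/(1.555 − (0)) = 1.179.
μ = 0.5653 − (0)·1.179 = 0.565.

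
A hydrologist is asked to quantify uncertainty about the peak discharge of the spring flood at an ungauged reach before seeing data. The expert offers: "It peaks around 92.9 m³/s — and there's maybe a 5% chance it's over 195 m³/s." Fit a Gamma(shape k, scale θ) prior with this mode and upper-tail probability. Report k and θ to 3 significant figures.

Gamma(k,θ) with k>1 has mode (k−1)θ, so θ = 92.9/(k−1).
Need P(X < 195) = 0.95 with θ tied to k this way. Start at k = 2, θ = 92.9: P(X<195) ≈ 0.620.
Too low — raise k to concentrate. Iterating converges to k ≈ 6.02.
Then θ = 92.9/(6.02−1) ≈ 18.5.

k ≈ 6.02, θ ≈ 18.5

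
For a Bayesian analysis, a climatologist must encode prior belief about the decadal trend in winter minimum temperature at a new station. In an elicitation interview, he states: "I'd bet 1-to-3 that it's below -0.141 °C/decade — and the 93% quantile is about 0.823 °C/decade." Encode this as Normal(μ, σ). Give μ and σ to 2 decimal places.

For Normal(μ,σ), the p-quantile is μ + z_p·σ. Here z_{0.25} = -0.6745, z_{0.93} = 1.476.
So -0.141 = μ − 0.6745σ and 0.823 = μ + 1.476σ.
Subtracting: σ = (0.823 − -0.141)/(1.476 − (-0.6745)) = 0.45.
Then μ = -0.141 − (-0.6745)·0.45 = 0.16.

μ = 0.16, σ = 0.45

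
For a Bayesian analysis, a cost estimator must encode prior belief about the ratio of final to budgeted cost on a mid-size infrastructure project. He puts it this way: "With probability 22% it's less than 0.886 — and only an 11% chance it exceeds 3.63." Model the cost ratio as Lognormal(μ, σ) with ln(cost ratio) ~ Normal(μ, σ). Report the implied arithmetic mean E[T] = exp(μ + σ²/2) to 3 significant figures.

If T ~ Lognormal(μ,σ) then ln T ~ Normal(μ,σ), so the p-quantile of ln T is μ + z_p·σ.
ln(0.886) = -0.121 and ln(3.63) = 1.289; z_{0.22} = -0.7722, z_{0.89} = 1.227.
σ = (1.289 − -0.121)/(1.227 − (-0.7722)) = 0.706.
μ = -0.121 − (-0.7722)·0.706 = 0.424.
E[T] = exp(μ + σ²/2) = exp(0.424 + 0.2489) = 1.96.

E[T] ≈ 1.96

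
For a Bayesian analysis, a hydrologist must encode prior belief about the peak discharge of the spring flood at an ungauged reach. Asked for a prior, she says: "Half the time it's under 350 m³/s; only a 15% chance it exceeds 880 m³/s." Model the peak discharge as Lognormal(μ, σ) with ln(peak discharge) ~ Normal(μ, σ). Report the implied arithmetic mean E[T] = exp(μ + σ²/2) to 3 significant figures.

E[T] ≈ 520 m³/s

If T ~ Lognormal(μ,σ) then ln T ~ Normal(μ,σ), so the p-quantile of ln T is μ + z_p·σ.
ln(350) = 5.858 and ln(880) = 6.78; z_{0.5} = 0, z_{0.85} = 1.036.
σ = (6.78 − 5.858)/(1.036 − (0)) = 0.890.
μ = 5.858 − (0)·0.890 = 5.858.
E[T] = exp(μ + σ²/2) = exp(5.858 + 0.3957) = 520 m³/s.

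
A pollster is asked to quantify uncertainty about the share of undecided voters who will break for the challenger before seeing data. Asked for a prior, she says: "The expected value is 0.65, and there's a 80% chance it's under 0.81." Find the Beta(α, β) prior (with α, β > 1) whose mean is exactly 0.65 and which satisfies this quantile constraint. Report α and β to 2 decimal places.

With mean 0.65 fixed, write α = 0.65s, β = 0.35s where s = α+β.
Need P(θ < 0.81) = 0.8 under Beta(0.65s, 0.35s). Normal approximation: (q−m)/√(m(1−m)/s) ≈ z_{0.8} = 0.842, so s ≈ 0.65·0.35·(0.842)²/(0.81−0.65)² = 6.3.
At s = 6.3: P(θ<0.81) ≈ 0.795. Adjusting to match 0.8 gives s ≈ 6.53.
So α = 0.65·6.53 ≈ 4.24, β = 0.35·6.53 ≈ 2.28.

α ≈ 4.24, β ≈ 2.28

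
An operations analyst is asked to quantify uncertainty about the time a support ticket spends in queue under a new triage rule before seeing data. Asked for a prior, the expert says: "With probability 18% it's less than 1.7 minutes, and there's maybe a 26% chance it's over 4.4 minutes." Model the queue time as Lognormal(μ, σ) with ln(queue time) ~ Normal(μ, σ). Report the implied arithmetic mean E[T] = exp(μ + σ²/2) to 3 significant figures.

E[T] ≈ 3.58 minutes

If T ~ Lognormal(μ,σ) then ln T ~ Normal(μ,σ), so the p-quantile of ln T is μ + z_p·σ.
ln(1.7) = 0.5306 and ln(4.4) = 1.482; z_{0.18} = -0.9154, z_{0.74} = 0.6433.
σ = (1.482 − 0.5306)/(0.6433 − (-0.9154)) = 0.610.
μ = 0.5306 − (-0.9154)·0.610 = 1.089.
E[T] = exp(μ + σ²/2) = exp(1.089 + 0.1861) = 3.58 minutes.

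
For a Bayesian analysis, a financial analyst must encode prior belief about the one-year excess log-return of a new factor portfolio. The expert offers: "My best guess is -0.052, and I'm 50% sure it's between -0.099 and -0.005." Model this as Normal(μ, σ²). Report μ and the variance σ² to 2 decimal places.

A symmetric 50% interval runs μ ± z·σ with z = 0.6745.
Half-width = 0.047, so σ = 0.047/0.6745 = 0.070 and σ² = 0.00.
μ is the stated best guess, -0.05.

μ = -0.05, σ² = 0.00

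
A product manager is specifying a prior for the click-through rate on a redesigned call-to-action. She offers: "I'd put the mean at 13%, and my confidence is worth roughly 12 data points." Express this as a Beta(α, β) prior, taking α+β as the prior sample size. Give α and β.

Under the effective-sample-size interpretation, Beta(α, β) has prior mean α/(α+β) and prior sample size α+β.
So α+β = 12 and α/(α+β) = 0.13, giving α = 0.13·12 = 1.56 and β = 12 − 1.56 = 10.44.

α = 1.56, β = 10.44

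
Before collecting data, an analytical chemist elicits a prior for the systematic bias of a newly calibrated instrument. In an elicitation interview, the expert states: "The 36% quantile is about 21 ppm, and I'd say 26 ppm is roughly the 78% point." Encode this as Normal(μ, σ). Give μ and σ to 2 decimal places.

μ = 22.59, σ = 4.42

For Normal(μ,σ), the p-quantile is μ + z_p·σ. Here z_{0.36} = -0.3585, z_{0.78} = 0.7722.
So 21 = μ − 0.3585σ and 26 = μ + 0.7722σ.
Subtracting: σ = (26 − 21)/(0.7722 − (-0.3585)) = 4.42.
Then μ = 21 − (-0.3585)·4.42 = 22.59.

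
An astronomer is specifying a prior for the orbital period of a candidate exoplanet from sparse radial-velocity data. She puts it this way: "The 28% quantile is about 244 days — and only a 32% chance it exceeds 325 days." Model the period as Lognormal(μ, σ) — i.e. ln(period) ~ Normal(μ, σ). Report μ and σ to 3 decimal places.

μ ≈ 5.656, σ ≈ 0.273

If T ~ Lognormal(μ,σ) then ln T ~ Normal(μ,σ), so the p-quantile of ln T is μ + z_p·σ.
ln(244) = 5.497 and ln(325) = 5.784; z_{0.28} = -0.5828, z_{0.68} = 0.4677.
σ = (5.784 − 5.497)/(0.4677 − (-0.5828)) = 0.273.
μ = 5.497 − (-0.5828)·0.273 = 5.656.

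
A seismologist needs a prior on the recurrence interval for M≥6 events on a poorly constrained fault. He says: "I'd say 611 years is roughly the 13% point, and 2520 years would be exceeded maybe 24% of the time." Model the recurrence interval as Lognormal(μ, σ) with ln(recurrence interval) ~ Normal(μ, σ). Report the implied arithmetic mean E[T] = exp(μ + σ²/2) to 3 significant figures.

If T ~ Lognormal(μ,σ) then ln T ~ Normal(μ,σ), so the p-quantile of ln T is μ + z_p·σ.
ln(611) = 6.415 and ln(2520) = 7.832; z_{0.13} = -1.126, z_{0.76} = 0.7063.
σ = (7.832 − 6.415)/(0.7063 − (-1.126)) = 0.773.
μ = 6.415 − (-1.126)·0.773 = 7.286.
E[T] = exp(μ + σ²/2) = exp(7.286 + 0.2989) = 1970 years.

E[T] ≈ 1970 years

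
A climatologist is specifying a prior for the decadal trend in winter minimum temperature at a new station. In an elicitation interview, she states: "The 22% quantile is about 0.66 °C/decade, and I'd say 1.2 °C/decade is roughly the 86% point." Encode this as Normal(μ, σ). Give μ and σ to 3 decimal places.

The p-quantile of Normal(μ,σ) is μ + z_p·σ, with z_{0.22} = -0.7722 and z_{0.86} = 1.08.
Eliminate σ: μ = (z₂·x₁ − z₁·x₂)/(z₂ − z₁) = (1.08·0.66 − (-0.7722)·1.2)/1.853 = 0.885.
Then σ = (x₂ − x₁)/(z₂ − z₁) = (1.2 − 0.66)/1.853 = 0.291.

μ = 0.885, σ = 0.291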